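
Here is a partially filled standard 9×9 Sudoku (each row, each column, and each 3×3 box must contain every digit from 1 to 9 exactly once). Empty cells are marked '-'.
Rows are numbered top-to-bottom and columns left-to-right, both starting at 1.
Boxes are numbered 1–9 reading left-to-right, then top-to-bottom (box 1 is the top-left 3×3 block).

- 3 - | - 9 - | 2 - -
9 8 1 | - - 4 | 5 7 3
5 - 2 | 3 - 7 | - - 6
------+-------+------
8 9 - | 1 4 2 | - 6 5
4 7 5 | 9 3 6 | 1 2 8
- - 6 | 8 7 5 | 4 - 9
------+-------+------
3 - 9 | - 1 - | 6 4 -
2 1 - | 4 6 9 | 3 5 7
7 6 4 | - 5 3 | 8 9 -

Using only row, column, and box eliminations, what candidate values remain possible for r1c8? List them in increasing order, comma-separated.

1,8

Row 1 already contains {2, 3, 9}.
Column 8 already contains {2, 4, 5, 6, 7, 9}.
Its 3×3 block (box 3) already contains {2, 3, 5, 6, 7}.
Removing those from 1–9 leaves {1, 8} as the candidates for r1c8.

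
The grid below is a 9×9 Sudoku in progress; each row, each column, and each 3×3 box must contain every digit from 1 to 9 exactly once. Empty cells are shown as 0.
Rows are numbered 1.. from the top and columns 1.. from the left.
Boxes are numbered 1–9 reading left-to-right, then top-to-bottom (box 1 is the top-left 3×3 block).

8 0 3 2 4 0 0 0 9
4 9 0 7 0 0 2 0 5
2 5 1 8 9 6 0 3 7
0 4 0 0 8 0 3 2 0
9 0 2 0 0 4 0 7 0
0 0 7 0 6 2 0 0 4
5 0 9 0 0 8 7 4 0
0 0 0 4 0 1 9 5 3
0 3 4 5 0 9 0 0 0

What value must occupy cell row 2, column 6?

Row 2 already contains {2, 4, 5, 7, 9}.
Column 6 already contains {1, 2, 4, 6, 8, 9}.
Its 3×3 block (box 2) already contains {2, 4, 6, 7, 8, 9}.
The only value from 1–9 not eliminated is 3, so row 2, column 6 = 3.

3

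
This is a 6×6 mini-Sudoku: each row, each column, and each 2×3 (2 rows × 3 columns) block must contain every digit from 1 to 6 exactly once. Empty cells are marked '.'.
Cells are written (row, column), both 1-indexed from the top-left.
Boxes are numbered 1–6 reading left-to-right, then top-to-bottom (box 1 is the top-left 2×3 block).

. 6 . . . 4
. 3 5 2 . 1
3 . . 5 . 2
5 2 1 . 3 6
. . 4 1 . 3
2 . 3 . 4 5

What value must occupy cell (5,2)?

5

Row 5 already contains {1, 3, 4}.
Column 2 already contains {2, 3, 6}.
Its 2×3 block (box 5) already contains {2, 3, 4}.
The only value from 1–6 not eliminated is 5, so (5,2) = 5.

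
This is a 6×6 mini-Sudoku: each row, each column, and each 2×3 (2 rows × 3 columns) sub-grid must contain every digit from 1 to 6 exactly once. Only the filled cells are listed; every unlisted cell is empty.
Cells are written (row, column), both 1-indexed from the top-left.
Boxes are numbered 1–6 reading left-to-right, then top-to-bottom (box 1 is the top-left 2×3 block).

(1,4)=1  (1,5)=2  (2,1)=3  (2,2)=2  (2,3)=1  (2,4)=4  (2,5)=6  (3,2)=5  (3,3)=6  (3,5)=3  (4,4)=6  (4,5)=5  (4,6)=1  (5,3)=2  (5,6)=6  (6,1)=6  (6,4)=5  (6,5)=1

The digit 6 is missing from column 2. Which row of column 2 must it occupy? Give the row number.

Consider where 6 can go in column 2.
(4,2) is out (row 4 already has a 6).
(5,2) is out (row 5 already has a 6).
(6,2) is out (row 6 already has a 6).
So the only cell in column 2 that can hold 6 is (1,2).
That is row 1.

1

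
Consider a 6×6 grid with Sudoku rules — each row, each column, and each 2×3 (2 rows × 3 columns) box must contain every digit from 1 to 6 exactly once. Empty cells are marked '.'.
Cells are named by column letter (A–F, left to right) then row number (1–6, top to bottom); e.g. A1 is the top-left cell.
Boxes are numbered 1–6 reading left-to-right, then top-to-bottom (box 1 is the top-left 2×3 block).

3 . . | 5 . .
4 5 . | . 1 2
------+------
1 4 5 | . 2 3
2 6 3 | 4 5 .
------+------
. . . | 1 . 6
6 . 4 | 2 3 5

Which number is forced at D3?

Row 3 already contains {1, 2, 3, 4, 5}.
Column D already contains {1, 2, 4, 5}.
Its 2×3 block (box 4) already contains {2, 3, 4, 5}.
The only value from 1–6 not eliminated is 6, so D3 = 6.

6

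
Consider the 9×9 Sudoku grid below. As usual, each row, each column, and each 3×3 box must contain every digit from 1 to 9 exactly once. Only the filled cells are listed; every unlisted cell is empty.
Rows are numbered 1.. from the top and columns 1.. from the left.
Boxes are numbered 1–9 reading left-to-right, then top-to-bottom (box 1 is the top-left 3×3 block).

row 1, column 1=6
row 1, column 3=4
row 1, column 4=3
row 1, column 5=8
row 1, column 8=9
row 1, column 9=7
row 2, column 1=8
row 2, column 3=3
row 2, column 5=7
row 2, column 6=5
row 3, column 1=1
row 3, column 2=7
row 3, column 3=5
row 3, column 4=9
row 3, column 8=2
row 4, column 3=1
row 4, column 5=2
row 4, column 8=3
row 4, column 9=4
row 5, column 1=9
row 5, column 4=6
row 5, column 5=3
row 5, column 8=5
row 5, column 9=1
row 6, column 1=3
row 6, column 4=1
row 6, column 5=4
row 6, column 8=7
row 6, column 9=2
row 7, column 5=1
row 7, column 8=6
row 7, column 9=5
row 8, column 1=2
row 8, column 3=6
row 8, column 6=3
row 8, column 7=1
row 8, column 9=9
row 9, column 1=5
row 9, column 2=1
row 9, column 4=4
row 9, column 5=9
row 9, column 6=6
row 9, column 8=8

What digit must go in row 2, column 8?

Cell row 2, column 8 itself could take any of {1, 4} by direct elimination.
Consider where 1 can go in column 8.
row 8, column 8 is out (row 8 already has a 1).
So the only cell in column 8 that can hold 1 is row 2, column 8.
Therefore row 2, column 8 = 1.

1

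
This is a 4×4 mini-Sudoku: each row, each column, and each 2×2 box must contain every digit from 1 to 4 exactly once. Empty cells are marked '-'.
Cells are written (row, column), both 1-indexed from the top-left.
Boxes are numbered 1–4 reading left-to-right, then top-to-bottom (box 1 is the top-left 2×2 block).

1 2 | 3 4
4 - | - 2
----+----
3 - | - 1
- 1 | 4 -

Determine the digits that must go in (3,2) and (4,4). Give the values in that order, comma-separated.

4,3

For (3,2):
  Row 3 already contains {1, 3}.
  Column 2 already contains {1, 2}.
  Its 2×2 block (box 3) already contains {1, 3}.
  The only value from 1–4 not eliminated is 4, so (3,2) = 4.
For (4,4):
  Row 4 already contains {1, 4}.
  Column 4 already contains {1, 2, 4}.
  Its 2×2 block (box 4) already contains {1, 4}.
  The only value from 1–4 not eliminated is 3, so (4,4) = 3.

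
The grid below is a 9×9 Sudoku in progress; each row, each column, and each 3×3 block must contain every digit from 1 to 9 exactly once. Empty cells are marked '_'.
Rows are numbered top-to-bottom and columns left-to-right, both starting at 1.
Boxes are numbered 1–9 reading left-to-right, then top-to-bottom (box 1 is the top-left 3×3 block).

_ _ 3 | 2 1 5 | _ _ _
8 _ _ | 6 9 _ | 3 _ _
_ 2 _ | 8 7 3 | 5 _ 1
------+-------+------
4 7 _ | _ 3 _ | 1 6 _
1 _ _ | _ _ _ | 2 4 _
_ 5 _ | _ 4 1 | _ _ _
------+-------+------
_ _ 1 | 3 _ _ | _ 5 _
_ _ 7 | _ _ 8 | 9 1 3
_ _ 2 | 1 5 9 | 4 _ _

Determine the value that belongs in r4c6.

2

Row 4 already contains {1, 3, 4, 6, 7}.
Column 6 already contains {1, 3, 5, 8, 9}.
Its 3×3 block (box 5) already contains {1, 3, 4}.
The only value from 1–9 not eliminated is 2, so r4c6 = 2.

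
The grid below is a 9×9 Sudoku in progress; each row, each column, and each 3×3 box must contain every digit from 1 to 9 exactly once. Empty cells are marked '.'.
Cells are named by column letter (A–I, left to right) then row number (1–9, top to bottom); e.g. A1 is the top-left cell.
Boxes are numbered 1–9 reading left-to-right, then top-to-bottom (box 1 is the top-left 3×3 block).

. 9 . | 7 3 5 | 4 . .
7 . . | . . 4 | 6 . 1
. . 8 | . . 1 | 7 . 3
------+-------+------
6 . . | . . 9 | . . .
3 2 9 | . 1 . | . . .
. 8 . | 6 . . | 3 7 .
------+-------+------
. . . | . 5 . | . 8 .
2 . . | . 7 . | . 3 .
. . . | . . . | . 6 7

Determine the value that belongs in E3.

Cell E3 itself could take any of {2, 6, 9} by direct elimination.
Consider where 6 can go in column E.
E2 is out (row 2 already has a 6).
E4 is out (row 4 already has a 6).
E6 is out (row 6 already has a 6).
E9 is out (row 9 already has a 6).
So the only cell in column E that can hold 6 is E3.
Therefore E3 = 6.

6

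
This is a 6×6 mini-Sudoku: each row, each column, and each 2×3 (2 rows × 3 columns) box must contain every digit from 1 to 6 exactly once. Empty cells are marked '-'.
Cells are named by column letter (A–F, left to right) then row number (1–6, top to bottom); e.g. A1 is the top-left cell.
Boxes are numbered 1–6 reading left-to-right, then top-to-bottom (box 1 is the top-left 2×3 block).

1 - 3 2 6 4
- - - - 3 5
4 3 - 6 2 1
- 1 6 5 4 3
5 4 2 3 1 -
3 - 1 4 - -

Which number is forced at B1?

5

Row 1 already contains {1, 2, 3, 4, 6}.
Column B already contains {1, 3, 4}.
Its 2×3 block (box 1) already contains {1, 3}.
The only value from 1–6 not eliminated is 5, so B1 = 5.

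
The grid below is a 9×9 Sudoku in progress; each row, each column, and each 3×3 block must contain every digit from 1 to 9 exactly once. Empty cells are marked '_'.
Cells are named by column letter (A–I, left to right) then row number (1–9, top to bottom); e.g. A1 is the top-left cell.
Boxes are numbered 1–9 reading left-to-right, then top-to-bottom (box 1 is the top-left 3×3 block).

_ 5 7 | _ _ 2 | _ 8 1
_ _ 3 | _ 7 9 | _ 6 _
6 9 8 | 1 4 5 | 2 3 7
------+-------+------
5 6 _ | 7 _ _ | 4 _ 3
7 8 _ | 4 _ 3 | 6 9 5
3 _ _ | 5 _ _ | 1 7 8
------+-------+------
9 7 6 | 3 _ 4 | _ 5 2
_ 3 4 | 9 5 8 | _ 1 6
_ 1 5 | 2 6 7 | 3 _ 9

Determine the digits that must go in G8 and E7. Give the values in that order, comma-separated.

For G8:
  Row 8 already contains {1, 3, 4, 5, 6, 8, 9}.
  Column G already contains {1, 2, 3, 4, 6}.
  Its 3×3 block (box 9) already contains {1, 2, 3, 5, 6, 9}.
  The only value from 1–9 not eliminated is 7, so G8 = 7.
For E7:
  Row 7 already contains {2, 3, 4, 5, 6, 7, 9}.
  Column E already contains {4, 5, 6, 7}.
  Its 3×3 block (box 8) already contains {2, 3, 4, 5, 6, 7, 8, 9}.
  The only value from 1–9 not eliminated is 1, so E7 = 1.

7,1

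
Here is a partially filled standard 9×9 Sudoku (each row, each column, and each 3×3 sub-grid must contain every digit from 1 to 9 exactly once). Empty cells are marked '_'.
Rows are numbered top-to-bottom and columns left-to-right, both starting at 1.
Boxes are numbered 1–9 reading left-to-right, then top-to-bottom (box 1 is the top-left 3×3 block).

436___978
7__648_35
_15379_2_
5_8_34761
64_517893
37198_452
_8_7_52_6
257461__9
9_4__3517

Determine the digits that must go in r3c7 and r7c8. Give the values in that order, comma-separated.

For r3c7:
  Row 3 already contains {1, 2, 3, 5, 7, 9}.
  Column 7 already contains {2, 4, 5, 7, 8, 9}.
  Its 3×3 block (box 3) already contains {2, 3, 5, 7, 8, 9}.
  The only value from 1–9 not eliminated is 6, so r3c7 = 6.
For r7c8:
  Row 7 already contains {2, 5, 6, 7, 8}.
  Column 8 already contains {1, 2, 3, 5, 6, 7, 9}.
  Its 3×3 block (box 9) already contains {1, 2, 5, 6, 7, 9}.
  The only value from 1–9 not eliminated is 4, so r7c8 = 4.

6,4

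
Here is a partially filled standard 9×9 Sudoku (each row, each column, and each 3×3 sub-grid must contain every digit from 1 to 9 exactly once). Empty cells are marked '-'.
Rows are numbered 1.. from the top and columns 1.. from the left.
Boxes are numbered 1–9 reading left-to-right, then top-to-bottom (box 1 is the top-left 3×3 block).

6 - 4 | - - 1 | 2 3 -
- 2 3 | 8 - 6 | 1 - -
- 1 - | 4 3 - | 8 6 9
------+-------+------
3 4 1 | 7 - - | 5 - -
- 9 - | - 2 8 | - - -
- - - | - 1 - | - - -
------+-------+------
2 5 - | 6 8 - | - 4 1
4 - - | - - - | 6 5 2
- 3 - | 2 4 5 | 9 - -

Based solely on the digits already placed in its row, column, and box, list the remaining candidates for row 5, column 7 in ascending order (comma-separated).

3,4,7

Row 5 already contains {2, 8, 9}.
Column 7 already contains {1, 2, 5, 6, 8, 9}.
Its 3×3 block (box 6) already contains {5}.
Removing those from 1–9 leaves {3, 4, 7} as the candidates for row 5, column 7.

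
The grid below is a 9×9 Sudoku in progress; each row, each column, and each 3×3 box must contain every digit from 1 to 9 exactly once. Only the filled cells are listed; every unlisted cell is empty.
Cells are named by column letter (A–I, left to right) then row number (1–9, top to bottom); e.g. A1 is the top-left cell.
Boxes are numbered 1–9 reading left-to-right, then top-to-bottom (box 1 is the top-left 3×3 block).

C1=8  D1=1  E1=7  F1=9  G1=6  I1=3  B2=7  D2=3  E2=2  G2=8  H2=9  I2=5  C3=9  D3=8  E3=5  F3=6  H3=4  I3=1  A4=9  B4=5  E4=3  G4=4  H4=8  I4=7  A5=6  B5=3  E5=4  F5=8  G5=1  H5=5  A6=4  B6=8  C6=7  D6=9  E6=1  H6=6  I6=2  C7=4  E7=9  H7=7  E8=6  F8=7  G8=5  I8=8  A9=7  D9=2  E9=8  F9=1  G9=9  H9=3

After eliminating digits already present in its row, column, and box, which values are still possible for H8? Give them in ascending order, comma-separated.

1,2

Row 8 already contains {5, 6, 7, 8}.
Column H already contains {3, 4, 5, 6, 7, 8, 9}.
Its 3×3 block (box 9) already contains {3, 5, 7, 8, 9}.
Removing those from 1–9 leaves {1, 2} as the candidates for H8.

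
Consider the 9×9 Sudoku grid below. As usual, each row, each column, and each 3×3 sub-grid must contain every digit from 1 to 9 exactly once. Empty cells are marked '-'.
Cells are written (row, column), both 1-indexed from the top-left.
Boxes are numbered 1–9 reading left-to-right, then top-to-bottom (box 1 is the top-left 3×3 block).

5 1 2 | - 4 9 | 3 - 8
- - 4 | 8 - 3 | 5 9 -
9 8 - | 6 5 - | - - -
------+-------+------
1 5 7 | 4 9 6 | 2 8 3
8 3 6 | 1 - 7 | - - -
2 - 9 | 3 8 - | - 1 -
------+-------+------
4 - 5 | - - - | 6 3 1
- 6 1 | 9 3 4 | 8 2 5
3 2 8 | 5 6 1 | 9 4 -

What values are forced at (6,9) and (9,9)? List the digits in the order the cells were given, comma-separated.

6,7

For (6,9):
  Consider where 6 can go in row 6.
  (6,2) is out (column 2 already has a 6).
  (6,6) is out (column 6 already has a 6).
  (6,7) is out (column 7 already has a 6).
  So the only cell in row 6 that can hold 6 is (6,9).
  So (6,9) = 6.
For (9,9):
  Row 9 already contains {1, 2, 3, 4, 5, 6, 8, 9}.
  Column 9 already contains {1, 3, 5, 8}.
  Its 3×3 block (box 9) already contains {1, 2, 3, 4, 5, 6, 8, 9}.
  The only value from 1–9 not eliminated is 7, so (9,9) = 7.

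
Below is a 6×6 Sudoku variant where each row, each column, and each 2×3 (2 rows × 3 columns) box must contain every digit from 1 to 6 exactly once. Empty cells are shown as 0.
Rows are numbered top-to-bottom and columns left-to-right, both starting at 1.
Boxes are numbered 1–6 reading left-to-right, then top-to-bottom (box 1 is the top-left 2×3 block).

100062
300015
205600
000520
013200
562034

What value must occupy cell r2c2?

Cell r2c2 itself could take any of {2, 4} by direct elimination.
Consider where 2 can go in box 1.
r1c2 is out (row 1 already has a 2).
r1c3 is out (row 1 already has a 2).
r2c3 is out (column 3 already has a 2).
So the only cell in box 1 that can hold 2 is r2c2.
Therefore r2c2 = 2.

2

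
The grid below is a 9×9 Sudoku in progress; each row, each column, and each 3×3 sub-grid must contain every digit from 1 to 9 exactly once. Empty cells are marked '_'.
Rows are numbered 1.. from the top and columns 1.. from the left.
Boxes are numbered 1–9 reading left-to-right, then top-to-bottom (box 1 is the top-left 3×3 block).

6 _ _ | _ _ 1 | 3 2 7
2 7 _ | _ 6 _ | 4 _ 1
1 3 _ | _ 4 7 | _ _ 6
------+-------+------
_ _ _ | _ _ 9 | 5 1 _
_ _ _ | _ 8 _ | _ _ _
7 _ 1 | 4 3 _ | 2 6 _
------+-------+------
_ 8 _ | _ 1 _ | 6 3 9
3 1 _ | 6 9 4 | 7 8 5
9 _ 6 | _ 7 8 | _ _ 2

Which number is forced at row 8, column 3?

2

Row 8 already contains {1, 3, 4, 5, 6, 7, 8, 9}.
Column 3 already contains {1, 6}.
Its 3×3 block (box 7) already contains {1, 3, 6, 8, 9}.
The only value from 1–9 not eliminated is 2, so row 8, column 3 = 2.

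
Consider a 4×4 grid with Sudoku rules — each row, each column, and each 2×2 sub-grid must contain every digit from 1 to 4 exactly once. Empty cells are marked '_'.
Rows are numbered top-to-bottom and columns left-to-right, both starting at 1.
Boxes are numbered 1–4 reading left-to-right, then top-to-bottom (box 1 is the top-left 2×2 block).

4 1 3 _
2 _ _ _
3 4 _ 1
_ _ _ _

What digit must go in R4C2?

Row 4 already contains {}.
Column 2 already contains {1, 4}.
Its 2×2 block (box 3) already contains {3, 4}.
The only value from 1–4 not eliminated is 2, so R4C2 = 2.

2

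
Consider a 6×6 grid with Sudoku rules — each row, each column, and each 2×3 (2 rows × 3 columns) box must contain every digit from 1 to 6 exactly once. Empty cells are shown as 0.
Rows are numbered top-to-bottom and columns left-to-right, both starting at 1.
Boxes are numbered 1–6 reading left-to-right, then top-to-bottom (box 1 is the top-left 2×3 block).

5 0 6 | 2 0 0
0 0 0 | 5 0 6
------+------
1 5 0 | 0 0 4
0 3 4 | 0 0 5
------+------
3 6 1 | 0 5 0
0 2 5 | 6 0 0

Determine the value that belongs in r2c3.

3

Cell r2c3 itself could take any of {2, 3} by direct elimination.
Consider where 3 can go in column 3.
r3c3 is out (box 3 already has a 3).
So the only cell in column 3 that can hold 3 is r2c3.
Therefore r2c3 = 3.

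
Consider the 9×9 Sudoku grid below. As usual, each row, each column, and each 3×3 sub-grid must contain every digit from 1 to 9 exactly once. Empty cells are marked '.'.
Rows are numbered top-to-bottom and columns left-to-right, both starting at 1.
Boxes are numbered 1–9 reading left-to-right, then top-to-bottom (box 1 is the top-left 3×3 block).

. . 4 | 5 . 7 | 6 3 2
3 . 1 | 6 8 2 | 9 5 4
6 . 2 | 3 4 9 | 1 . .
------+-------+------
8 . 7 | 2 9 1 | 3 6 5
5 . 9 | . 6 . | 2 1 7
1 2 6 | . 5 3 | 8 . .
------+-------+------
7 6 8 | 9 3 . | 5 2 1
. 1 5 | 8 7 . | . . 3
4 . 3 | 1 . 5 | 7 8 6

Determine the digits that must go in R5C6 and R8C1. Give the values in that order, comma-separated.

For R5C6:
  Consider where 8 can go in column 6.
  R7C6 is out (row 7 already has a 8).
  R8C6 is out (row 8 already has a 8).
  So the only cell in column 6 that can hold 8 is R5C6.
  So R5C6 = 8.
For R8C1:
  Consider where 2 can go in box 7.
  R9C2 is out (column 2 already has a 2).
  So the only cell in box 7 that can hold 2 is R8C1.
  So R8C1 = 2.

8,2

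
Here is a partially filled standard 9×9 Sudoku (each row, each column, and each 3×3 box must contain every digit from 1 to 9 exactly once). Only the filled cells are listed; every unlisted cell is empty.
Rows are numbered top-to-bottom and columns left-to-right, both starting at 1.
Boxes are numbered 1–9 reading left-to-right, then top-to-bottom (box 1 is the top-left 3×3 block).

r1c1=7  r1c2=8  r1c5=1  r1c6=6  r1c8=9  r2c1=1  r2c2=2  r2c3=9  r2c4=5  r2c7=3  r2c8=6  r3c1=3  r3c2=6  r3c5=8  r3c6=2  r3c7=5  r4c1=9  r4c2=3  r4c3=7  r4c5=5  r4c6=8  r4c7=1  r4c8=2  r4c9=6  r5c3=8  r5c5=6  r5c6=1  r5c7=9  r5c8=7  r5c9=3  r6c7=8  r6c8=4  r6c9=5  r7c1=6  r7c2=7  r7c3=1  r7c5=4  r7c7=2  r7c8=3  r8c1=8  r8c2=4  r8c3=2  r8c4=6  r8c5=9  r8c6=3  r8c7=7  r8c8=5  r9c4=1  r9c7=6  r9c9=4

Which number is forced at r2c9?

Cell r2c9 itself could take any of {7, 8} by direct elimination.
Consider where 8 can go in row 2.
r2c5 is out (column 5 already has a 8).
r2c6 is out (column 6 already has a 8).
So the only cell in row 2 that can hold 8 is r2c9.
Therefore r2c9 = 8.

8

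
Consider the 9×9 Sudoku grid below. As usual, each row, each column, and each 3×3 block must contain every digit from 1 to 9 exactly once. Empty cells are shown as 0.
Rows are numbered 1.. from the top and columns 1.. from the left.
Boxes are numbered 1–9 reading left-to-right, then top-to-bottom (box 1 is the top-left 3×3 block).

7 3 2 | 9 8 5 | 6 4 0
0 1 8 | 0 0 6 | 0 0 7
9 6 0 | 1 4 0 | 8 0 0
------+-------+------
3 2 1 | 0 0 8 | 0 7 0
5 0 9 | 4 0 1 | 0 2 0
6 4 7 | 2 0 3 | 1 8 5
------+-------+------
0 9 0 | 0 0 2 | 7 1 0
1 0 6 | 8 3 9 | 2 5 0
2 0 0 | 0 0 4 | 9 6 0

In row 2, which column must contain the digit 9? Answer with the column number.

Consider where 9 can go in row 2.
row 2, column 1 is out (column 1 already has a 9).
row 2, column 4 is out (column 4 already has a 9).
row 2, column 5 is out (box 2 already has a 9).
row 2, column 7 is out (column 7 already has a 9).
So the only cell in row 2 that can hold 9 is row 2, column 8.
That is column 8.

8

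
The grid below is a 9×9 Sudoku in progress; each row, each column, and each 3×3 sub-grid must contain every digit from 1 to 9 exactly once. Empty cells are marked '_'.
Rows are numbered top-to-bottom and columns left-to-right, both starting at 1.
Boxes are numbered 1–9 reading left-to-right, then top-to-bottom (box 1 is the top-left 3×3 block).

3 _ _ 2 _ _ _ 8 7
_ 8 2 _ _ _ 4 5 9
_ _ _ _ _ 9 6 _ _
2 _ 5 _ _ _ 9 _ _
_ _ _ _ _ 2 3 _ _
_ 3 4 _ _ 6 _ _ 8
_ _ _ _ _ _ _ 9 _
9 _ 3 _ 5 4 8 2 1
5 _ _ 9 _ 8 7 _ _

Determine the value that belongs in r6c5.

9

Cell r6c5 itself could take any of {1, 7, 9} by direct elimination.
Consider where 9 can go in row 6.
r6c1 is out (column 1 already has a 9).
r6c4 is out (column 4 already has a 9).
r6c7 is out (column 7 already has a 9).
r6c8 is out (column 8 already has a 9).
So the only cell in row 6 that can hold 9 is r6c5.
Therefore r6c5 = 9.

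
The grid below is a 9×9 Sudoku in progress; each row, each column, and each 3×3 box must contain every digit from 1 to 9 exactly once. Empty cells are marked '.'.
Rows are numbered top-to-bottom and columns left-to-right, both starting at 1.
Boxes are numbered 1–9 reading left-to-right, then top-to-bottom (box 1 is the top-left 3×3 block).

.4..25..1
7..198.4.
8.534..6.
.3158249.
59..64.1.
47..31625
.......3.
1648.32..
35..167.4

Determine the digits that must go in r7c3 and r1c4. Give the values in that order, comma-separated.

For r7c3:
  Consider where 7 can go in box 7.
  r7c1 is out (column 1 already has a 7).
  r7c2 is out (column 2 already has a 7).
  r9c3 is out (row 9 already has a 7).
  So the only cell in box 7 that can hold 7 is r7c3.
  So r7c3 = 7.
For r1c4:
  Consider where 6 can go in column 4.
  r5c4 is out (row 5 already has a 6).
  r6c4 is out (row 6 already has a 6).
  r7c4 is out (box 8 already has a 6).
  r9c4 is out (row 9 already has a 6).
  So the only cell in column 4 that can hold 6 is r1c4.
  So r1c4 = 6.

7,6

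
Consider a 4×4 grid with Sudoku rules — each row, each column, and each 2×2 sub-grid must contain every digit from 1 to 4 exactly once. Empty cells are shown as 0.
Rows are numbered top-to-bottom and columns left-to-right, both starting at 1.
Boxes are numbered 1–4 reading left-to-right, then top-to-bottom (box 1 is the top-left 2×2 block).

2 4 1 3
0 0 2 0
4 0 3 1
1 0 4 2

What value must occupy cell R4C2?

3

Row 4 already contains {1, 2, 4}.
Column 2 already contains {4}.
Its 2×2 block (box 3) already contains {1, 4}.
The only value from 1–4 not eliminated is 3, so R4C2 = 3.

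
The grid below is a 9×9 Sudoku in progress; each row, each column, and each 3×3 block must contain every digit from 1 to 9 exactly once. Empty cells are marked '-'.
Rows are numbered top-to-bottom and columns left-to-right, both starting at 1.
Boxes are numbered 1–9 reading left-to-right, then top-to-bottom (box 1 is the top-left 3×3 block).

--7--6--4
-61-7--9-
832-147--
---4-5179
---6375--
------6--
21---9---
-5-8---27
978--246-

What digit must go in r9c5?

5

Row 9 already contains {2, 4, 6, 7, 8, 9}.
Column 5 already contains {1, 3, 7}.
Its 3×3 block (box 8) already contains {2, 8, 9}.
The only value from 1–9 not eliminated is 5, so r9c5 = 5.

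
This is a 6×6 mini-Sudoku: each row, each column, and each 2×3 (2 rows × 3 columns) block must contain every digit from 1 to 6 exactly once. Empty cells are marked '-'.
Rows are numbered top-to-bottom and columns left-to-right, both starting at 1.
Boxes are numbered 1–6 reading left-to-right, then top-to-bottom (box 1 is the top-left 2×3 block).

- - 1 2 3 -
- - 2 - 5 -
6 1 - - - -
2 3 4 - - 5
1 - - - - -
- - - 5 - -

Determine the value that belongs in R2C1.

3

Cell R2C1 itself could take any of {3, 4} by direct elimination.
Consider where 3 can go in row 2.
R2C2 is out (column 2 already has a 3).
R2C4 is out (box 2 already has a 3).
R2C6 is out (box 2 already has a 3).
So the only cell in row 2 that can hold 3 is R2C1.
Therefore R2C1 = 3.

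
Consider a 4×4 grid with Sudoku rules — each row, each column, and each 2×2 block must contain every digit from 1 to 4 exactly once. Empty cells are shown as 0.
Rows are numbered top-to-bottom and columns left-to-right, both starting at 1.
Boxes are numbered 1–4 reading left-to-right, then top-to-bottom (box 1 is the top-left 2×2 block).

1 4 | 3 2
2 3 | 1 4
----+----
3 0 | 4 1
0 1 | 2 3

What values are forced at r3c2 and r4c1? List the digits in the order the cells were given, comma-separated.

2,4

For r3c2:
  Row 3 already contains {1, 3, 4}.
  Column 2 already contains {1, 3, 4}.
  Its 2×2 block (box 3) already contains {1, 3}.
  The only value from 1–4 not eliminated is 2, so r3c2 = 2.
For r4c1:
  Row 4 already contains {1, 2, 3}.
  Column 1 already contains {1, 2, 3}.
  Its 2×2 block (box 3) already contains {1, 3}.
  The only value from 1–4 not eliminated is 4, so r4c1 = 4.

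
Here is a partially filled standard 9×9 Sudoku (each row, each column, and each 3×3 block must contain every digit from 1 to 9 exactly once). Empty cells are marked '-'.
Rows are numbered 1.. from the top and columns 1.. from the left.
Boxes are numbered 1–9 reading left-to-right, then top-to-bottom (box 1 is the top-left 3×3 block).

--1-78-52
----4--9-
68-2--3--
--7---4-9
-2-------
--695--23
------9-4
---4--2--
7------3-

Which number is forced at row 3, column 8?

Cell row 3, column 8 itself could take any of {1, 4, 7} by direct elimination.
Consider where 4 can go in box 3.
row 1, column 7 is out (column 7 already has a 4).
row 2, column 7 is out (row 2 already has a 4).
row 2, column 9 is out (row 2 already has a 4).
row 3, column 9 is out (column 9 already has a 4).
So the only cell in box 3 that can hold 4 is row 3, column 8.
Therefore row 3, column 8 = 4.

4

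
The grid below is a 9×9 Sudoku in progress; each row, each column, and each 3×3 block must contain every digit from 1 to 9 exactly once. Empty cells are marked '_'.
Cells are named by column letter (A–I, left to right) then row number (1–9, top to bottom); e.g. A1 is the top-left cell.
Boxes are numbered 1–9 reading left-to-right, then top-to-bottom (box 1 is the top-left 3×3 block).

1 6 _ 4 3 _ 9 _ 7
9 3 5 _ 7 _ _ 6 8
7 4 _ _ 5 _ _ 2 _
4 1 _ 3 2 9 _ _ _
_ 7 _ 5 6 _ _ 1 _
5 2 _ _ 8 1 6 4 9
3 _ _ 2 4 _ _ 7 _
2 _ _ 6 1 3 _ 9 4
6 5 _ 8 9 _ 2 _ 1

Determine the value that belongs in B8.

8

Row 8 already contains {1, 2, 3, 4, 6, 9}.
Column B already contains {1, 2, 3, 4, 5, 6, 7}.
Its 3×3 block (box 7) already contains {2, 3, 5, 6}.
The only value from 1–9 not eliminated is 8, so B8 = 8.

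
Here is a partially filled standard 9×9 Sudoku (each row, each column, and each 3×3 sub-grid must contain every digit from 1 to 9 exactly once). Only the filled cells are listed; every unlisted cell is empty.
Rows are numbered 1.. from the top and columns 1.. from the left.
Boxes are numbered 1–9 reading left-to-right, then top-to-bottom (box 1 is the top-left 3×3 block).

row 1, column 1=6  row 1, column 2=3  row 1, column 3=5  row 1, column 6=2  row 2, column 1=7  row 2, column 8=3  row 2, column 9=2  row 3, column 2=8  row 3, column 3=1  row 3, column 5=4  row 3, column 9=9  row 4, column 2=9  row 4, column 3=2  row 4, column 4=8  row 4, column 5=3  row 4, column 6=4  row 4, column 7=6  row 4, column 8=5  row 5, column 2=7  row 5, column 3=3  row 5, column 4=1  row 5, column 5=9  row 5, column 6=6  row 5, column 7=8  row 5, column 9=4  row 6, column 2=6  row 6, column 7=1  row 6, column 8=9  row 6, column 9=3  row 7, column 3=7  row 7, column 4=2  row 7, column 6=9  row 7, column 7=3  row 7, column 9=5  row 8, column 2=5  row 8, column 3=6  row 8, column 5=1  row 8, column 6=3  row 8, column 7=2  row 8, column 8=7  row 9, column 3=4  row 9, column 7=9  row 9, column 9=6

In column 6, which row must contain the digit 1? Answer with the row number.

Consider where 1 can go in column 6.
row 3, column 6 is out (row 3 already has a 1).
row 6, column 6 is out (row 6 already has a 1).
row 9, column 6 is out (box 8 already has a 1).
So the only cell in column 6 that can hold 1 is row 2, column 6.
That is row 2.

2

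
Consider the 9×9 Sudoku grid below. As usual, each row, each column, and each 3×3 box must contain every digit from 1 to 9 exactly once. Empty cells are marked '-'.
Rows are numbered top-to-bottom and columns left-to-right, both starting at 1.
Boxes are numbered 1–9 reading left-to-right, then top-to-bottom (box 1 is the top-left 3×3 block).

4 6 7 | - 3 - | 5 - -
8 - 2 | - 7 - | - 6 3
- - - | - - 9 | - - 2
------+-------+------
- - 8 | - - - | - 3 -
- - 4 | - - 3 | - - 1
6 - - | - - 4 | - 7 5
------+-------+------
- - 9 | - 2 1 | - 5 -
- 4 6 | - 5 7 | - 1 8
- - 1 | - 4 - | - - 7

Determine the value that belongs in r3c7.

7

Cell r3c7 itself could take any of {1, 4, 7, 8} by direct elimination.
Consider where 7 can go in column 7.
r2c7 is out (row 2 already has a 7). r4c7 is out (box 6 already has a 7). r5c7 is out (box 6 already has a 7). r6c7 is out (row 6 already has a 7). The remaining empty cells in column 7 are similarly blocked.
So the only cell in column 7 that can hold 7 is r3c7.
Therefore r3c7 = 7.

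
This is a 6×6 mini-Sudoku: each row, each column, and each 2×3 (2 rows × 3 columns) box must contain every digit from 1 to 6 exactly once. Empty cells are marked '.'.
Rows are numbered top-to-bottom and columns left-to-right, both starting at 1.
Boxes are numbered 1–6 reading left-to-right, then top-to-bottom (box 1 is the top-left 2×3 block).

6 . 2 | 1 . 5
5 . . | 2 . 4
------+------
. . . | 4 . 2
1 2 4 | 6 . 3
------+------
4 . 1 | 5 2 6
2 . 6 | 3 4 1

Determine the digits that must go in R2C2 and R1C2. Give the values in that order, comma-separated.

For R2C2:
  Consider where 1 can go in column 2.
  R1C2 is out (row 1 already has a 1).
  R3C2 is out (box 3 already has a 1).
  R5C2 is out (row 5 already has a 1).
  R6C2 is out (row 6 already has a 1).
  So the only cell in column 2 that can hold 1 is R2C2.
  So R2C2 = 1.
For R1C2:
  Consider where 4 can go in box 1.
  R2C2 is out (row 2 already has a 4).
  R2C3 is out (row 2 already has a 4).
  So the only cell in box 1 that can hold 4 is R1C2.
  So R1C2 = 4.

1,4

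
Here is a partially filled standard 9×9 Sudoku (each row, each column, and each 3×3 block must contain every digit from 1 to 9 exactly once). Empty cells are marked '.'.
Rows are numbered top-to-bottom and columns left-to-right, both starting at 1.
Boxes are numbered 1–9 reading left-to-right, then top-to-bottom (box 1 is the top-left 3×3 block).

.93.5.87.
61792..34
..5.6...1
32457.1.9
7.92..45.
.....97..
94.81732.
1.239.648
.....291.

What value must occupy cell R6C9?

2

Cell R6C9 itself could take any of {2, 3, 6} by direct elimination.
Consider where 2 can go in box 6.
R4C8 is out (row 4 already has a 2).
R5C9 is out (row 5 already has a 2).
R6C8 is out (column 8 already has a 2).
So the only cell in box 6 that can hold 2 is R6C9.
Therefore R6C9 = 2.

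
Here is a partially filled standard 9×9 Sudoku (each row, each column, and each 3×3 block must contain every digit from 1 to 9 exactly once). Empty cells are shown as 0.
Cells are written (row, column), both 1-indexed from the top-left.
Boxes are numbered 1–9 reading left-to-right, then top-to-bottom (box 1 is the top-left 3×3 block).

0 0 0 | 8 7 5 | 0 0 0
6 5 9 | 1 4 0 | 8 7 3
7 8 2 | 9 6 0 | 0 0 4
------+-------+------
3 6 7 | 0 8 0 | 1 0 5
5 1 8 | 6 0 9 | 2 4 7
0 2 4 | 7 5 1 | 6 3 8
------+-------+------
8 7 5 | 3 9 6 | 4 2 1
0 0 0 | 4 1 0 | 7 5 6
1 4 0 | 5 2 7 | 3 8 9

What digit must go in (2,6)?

2

Row 2 already contains {1, 3, 4, 5, 6, 7, 8, 9}.
Column 6 already contains {1, 5, 6, 7, 9}.
Its 3×3 block (box 2) already contains {1, 4, 5, 6, 7, 8, 9}.
The only value from 1–9 not eliminated is 2, so (2,6) = 2.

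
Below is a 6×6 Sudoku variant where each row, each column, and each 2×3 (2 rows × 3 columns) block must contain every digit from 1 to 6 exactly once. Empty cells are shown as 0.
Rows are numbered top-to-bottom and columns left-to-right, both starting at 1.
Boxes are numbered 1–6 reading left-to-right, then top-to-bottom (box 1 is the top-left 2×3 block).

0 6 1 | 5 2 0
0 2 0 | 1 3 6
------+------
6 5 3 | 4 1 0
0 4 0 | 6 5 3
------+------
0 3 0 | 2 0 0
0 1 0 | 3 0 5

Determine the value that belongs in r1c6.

Row 1 already contains {1, 2, 5, 6}.
Column 6 already contains {3, 5, 6}.
Its 2×3 block (box 2) already contains {1, 2, 3, 5, 6}.
The only value from 1–6 not eliminated is 4, so r1c6 = 4.

4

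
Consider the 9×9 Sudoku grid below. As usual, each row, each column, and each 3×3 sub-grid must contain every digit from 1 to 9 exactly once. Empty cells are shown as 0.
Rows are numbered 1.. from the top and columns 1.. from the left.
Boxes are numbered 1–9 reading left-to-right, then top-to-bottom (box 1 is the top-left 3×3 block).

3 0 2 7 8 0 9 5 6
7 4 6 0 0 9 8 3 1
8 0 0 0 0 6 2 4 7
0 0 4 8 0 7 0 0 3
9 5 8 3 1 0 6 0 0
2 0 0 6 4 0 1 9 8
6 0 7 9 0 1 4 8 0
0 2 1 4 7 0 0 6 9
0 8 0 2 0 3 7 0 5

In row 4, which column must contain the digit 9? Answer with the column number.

Consider where 9 can go in row 4.
row 4, column 1 is out (column 1 already has a 9).
row 4, column 2 is out (box 4 already has a 9).
row 4, column 7 is out (column 7 already has a 9).
row 4, column 8 is out (column 8 already has a 9).
So the only cell in row 4 that can hold 9 is row 4, column 5.
That is column 5.

5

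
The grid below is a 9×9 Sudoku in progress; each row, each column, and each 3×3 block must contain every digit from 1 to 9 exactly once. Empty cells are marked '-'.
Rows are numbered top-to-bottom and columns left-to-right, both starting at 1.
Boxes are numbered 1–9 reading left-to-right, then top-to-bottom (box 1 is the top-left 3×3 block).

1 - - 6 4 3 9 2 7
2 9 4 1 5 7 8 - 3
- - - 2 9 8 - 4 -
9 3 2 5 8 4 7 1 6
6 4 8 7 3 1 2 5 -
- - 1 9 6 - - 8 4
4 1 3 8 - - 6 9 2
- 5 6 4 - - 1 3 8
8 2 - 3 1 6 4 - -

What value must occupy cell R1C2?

8

Row 1 already contains {1, 2, 3, 4, 6, 7, 9}.
Column 2 already contains {1, 2, 3, 4, 5, 9}.
Its 3×3 block (box 1) already contains {1, 2, 4, 9}.
The only value from 1–9 not eliminated is 8, so R1C2 = 8.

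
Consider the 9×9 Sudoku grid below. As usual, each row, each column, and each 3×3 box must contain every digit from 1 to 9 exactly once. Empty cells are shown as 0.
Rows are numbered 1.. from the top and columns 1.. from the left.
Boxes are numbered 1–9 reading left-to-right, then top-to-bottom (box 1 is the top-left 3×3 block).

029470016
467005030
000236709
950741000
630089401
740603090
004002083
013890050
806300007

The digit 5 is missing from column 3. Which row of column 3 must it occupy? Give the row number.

Consider where 5 can go in column 3.
row 4, column 3 is out (row 4 already has a 5).
row 5, column 3 is out (box 4 already has a 5).
row 6, column 3 is out (box 4 already has a 5).
So the only cell in column 3 that can hold 5 is row 3, column 3.
That is row 3.

3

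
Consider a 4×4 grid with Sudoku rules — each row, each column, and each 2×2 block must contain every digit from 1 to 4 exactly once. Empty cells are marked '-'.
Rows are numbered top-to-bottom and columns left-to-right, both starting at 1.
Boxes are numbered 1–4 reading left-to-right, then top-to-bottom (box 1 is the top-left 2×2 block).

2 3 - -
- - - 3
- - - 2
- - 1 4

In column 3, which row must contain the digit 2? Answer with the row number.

2

Consider where 2 can go in column 3.
R1C3 is out (row 1 already has a 2).
R3C3 is out (row 3 already has a 2).
So the only cell in column 3 that can hold 2 is R2C3.
That is row 2.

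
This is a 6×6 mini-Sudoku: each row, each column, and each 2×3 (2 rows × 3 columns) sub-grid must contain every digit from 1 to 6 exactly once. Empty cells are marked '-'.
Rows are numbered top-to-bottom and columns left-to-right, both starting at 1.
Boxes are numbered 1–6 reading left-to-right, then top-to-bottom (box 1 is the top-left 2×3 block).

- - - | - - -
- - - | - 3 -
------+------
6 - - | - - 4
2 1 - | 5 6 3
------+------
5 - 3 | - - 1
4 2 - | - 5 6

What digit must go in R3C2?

3

Cell R3C2 itself could take any of {3, 5} by direct elimination.
Consider where 3 can go in row 3.
R3C3 is out (column 3 already has a 3).
R3C4 is out (box 4 already has a 3).
R3C5 is out (column 5 already has a 3).
So the only cell in row 3 that can hold 3 is R3C2.
Therefore R3C2 = 3.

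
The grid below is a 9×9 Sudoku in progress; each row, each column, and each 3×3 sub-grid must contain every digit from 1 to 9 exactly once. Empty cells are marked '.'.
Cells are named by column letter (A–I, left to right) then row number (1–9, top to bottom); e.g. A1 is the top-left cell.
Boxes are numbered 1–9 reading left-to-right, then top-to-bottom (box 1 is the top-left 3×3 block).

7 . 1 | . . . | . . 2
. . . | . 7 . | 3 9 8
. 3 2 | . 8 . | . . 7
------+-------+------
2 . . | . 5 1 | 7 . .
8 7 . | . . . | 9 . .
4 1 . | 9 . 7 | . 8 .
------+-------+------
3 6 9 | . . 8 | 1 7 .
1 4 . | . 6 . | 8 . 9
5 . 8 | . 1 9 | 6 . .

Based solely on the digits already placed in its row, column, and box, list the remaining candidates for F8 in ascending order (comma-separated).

2,3,5

Row 8 already contains {1, 4, 6, 8, 9}.
Column F already contains {1, 7, 8, 9}.
Its 3×3 block (box 8) already contains {1, 6, 8, 9}.
Removing those from 1–9 leaves {2, 3, 5} as the candidates for F8.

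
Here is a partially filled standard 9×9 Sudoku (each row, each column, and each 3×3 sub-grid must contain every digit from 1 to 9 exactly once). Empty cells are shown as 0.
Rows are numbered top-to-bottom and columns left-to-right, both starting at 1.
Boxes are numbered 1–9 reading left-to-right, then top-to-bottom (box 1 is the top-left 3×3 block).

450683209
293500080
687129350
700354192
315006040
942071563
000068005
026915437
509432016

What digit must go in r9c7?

8

Row 9 already contains {1, 2, 3, 4, 5, 6, 9}.
Column 7 already contains {1, 2, 3, 4, 5}.
Its 3×3 block (box 9) already contains {1, 3, 4, 5, 6, 7}.
The only value from 1–9 not eliminated is 8, so r9c7 = 8.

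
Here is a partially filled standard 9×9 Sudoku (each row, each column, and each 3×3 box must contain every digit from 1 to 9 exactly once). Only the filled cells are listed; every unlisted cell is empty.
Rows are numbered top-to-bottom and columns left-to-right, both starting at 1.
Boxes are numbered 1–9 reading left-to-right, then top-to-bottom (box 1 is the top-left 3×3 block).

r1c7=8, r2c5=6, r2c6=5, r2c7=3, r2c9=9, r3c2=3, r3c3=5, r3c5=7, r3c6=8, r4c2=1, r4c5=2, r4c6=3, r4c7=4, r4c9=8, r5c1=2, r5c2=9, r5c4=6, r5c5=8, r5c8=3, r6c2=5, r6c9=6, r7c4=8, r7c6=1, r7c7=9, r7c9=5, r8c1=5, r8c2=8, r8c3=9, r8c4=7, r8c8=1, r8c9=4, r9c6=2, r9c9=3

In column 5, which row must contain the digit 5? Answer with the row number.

Consider where 5 can go in column 5.
r1c5 is out (box 2 already has a 5).
r6c5 is out (row 6 already has a 5).
r7c5 is out (row 7 already has a 5).
r8c5 is out (row 8 already has a 5).
So the only cell in column 5 that can hold 5 is r9c5.
That is row 9.

9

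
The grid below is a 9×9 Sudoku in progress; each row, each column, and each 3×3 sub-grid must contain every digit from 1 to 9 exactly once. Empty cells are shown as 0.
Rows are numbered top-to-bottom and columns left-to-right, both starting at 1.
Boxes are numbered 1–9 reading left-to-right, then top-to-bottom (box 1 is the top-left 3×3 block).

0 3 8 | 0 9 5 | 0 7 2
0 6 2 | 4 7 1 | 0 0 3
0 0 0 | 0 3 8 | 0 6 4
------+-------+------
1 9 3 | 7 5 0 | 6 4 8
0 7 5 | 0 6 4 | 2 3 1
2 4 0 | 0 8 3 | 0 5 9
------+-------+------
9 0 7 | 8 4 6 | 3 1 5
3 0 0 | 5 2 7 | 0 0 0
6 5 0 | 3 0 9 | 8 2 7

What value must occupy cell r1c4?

6

Row 1 already contains {2, 3, 5, 7, 8, 9}.
Column 4 already contains {3, 4, 5, 7, 8}.
Its 3×3 block (box 2) already contains {1, 3, 4, 5, 7, 8, 9}.
The only value from 1–9 not eliminated is 6, so r1c4 = 6.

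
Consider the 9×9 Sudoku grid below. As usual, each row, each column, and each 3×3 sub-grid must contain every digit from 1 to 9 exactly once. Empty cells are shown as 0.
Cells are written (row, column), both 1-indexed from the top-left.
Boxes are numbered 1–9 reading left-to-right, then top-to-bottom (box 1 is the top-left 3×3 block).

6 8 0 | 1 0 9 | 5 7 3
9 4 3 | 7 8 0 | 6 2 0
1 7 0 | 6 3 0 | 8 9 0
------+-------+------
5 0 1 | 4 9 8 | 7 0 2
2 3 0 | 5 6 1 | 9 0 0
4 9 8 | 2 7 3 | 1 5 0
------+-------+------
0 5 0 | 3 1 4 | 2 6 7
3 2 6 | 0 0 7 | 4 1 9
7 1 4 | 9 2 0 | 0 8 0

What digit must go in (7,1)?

8

Row 7 already contains {1, 2, 3, 4, 5, 6, 7}.
Column 1 already contains {1, 2, 3, 4, 5, 6, 7, 9}.
Its 3×3 block (box 7) already contains {1, 2, 3, 4, 5, 6, 7}.
The only value from 1–9 not eliminated is 8, so (7,1) = 8.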